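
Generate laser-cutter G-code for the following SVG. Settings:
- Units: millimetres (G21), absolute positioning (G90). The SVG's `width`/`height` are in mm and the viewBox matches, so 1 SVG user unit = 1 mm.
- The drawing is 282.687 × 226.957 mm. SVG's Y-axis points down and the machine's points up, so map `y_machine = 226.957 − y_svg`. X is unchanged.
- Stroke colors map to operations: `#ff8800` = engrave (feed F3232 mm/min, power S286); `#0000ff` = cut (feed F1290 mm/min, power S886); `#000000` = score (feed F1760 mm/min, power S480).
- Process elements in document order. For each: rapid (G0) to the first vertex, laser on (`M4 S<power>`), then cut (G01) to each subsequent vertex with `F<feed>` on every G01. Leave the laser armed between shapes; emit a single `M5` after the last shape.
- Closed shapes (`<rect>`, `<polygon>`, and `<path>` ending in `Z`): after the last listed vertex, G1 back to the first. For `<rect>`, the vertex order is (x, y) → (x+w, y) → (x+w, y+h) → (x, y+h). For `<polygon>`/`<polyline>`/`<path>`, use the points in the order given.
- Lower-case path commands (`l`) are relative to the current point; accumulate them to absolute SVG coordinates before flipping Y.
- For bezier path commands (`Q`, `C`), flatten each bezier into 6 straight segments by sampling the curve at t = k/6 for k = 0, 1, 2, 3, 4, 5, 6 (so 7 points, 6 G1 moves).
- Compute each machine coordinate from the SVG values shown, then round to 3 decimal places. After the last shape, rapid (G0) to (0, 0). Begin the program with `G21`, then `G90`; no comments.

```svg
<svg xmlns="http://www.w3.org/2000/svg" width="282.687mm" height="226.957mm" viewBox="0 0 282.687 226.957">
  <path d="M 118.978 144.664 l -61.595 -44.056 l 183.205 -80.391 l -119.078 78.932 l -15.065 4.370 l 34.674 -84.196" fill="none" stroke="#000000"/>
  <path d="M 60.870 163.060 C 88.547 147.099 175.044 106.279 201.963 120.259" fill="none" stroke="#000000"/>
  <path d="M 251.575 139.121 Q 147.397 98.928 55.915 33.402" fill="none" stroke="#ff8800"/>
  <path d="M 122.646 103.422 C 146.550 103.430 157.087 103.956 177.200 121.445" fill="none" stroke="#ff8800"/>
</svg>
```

G21
G90
G0 X118.978 Y82.293
M4 S480
G01 X57.383 Y126.349 F1760
G01 X240.588 Y206.740 F1760
G01 X121.510 Y127.808 F1760
G01 X106.445 Y123.438 F1760
G01 X141.119 Y207.634 F1760
G0 X60.870 Y63.897
M4 S480
G01 X79.062 Y73.580 F1760
G01 X103.769 Y85.194 F1760
G01 X131.701 Y96.525 F1760
G01 X159.570 Y105.362 F1760
G01 X184.087 Y109.490 F1760
G01 X201.963 Y106.698 F1760
G0 X251.575 Y87.836
M4 S286
G01 X217.202 Y101.937 F3232
G01 X183.534 Y117.446 F3232
G01 X150.571 Y134.362 F3232
G01 X118.314 Y152.686 F3232
G01 X86.762 Y172.417 F3232
G01 X55.915 Y193.555 F3232
G0 X122.646 Y123.535
M4 S286
G01 X133.590 Y123.412 F3232
G01 X142.944 Y122.745 F3232
G01 X151.345 Y121.079 F3232
G01 X159.429 Y117.956 F3232
G01 X167.835 Y112.919 F3232
G01 X177.200 Y105.512 F3232
M5
G0 X0.000 Y0.000

1 u = 1 mm; y_m = 226.957 − y.

[1] `<path>` open polyline, #000000→score S480 F1760: (118.978,82.293) → (57.383,126.349) → (240.588,206.740) → (121.510,127.808) → (106.445,123.438) → (141.119,207.634)

[2] `<path>` cubic bezier, #000000→score S480 F1760: (60.870,63.897) → (79.062,73.580) → (103.769,85.194) → (131.701,96.525) → (159.570,105.362) → (184.087,109.490) → (201.963,106.698)

[3] `<path>` quadratic bezier, #ff8800→engrave S286 F3232: (251.575,87.836) → (217.202,101.937) → (183.534,117.446) → (150.571,134.362) → (118.314,152.686) → (86.762,172.417) → (55.915,193.555)

[4] `<path>` cubic bezier, #ff8800→engrave S286 F3232: (122.646,123.535) → (133.590,123.412) → (142.944,122.745) → (151.345,121.079) → (159.429,117.956) → (167.835,112.919) → (177.200,105.512)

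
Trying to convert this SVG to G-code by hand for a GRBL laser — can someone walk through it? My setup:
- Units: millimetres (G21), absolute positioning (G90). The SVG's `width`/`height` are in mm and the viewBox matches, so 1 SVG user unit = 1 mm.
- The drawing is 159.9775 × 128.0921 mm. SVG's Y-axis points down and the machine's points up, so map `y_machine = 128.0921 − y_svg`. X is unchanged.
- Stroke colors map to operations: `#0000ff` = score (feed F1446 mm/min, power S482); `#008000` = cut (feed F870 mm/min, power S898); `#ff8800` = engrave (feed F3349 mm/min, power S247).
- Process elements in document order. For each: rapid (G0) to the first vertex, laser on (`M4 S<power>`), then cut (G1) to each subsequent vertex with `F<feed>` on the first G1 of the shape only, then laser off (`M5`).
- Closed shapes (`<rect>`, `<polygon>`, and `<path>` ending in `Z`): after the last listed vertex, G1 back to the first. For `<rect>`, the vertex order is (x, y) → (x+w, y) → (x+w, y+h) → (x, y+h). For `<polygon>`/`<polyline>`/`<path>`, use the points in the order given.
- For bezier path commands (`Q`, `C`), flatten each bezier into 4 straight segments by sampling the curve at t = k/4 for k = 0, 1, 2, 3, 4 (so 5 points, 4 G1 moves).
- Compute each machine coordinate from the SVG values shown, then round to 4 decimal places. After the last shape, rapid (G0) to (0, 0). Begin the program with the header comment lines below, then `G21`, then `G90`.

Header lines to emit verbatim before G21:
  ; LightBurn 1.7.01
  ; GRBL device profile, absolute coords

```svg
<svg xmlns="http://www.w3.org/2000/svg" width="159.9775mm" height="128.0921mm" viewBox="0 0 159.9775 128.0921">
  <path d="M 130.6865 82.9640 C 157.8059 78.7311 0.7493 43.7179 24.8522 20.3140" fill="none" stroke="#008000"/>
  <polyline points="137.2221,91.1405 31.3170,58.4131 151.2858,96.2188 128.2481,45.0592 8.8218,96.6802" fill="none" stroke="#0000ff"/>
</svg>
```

1 u = 1 mm; y_m = 128.0921 − y.

[1] `<path>` cubic bezier, #008000→cut S898 F870: (130.6865,45.1281) → (122.2014,53.4117) → (78.9005,69.2640) → (35.0341,88.7108) → (24.8522,107.7781)

[2] `<polyline>` open polyline, #0000ff→score S482 F1446: (137.2221,36.9516) → (31.3170,69.6790) → (151.2858,31.8733) → (128.2481,83.0329) → (8.8218,31.4119)

; LightBurn 1.7.01
; GRBL device profile, absolute coords
G21
G90
G0 X130.6865 Y45.1281
M4 S898
G1 X122.2014 Y53.4117 F870
G1 X78.9005 Y69.2640
G1 X35.0341 Y88.7108
G1 X24.8522 Y107.7781
M5
G0 X137.2221 Y36.9516
M4 S482
G1 X31.3170 Y69.6790 F1446
G1 X151.2858 Y31.8733
G1 X128.2481 Y83.0329
G1 X8.8218 Y31.4119
M5
G0 X0.0000 Y0.0000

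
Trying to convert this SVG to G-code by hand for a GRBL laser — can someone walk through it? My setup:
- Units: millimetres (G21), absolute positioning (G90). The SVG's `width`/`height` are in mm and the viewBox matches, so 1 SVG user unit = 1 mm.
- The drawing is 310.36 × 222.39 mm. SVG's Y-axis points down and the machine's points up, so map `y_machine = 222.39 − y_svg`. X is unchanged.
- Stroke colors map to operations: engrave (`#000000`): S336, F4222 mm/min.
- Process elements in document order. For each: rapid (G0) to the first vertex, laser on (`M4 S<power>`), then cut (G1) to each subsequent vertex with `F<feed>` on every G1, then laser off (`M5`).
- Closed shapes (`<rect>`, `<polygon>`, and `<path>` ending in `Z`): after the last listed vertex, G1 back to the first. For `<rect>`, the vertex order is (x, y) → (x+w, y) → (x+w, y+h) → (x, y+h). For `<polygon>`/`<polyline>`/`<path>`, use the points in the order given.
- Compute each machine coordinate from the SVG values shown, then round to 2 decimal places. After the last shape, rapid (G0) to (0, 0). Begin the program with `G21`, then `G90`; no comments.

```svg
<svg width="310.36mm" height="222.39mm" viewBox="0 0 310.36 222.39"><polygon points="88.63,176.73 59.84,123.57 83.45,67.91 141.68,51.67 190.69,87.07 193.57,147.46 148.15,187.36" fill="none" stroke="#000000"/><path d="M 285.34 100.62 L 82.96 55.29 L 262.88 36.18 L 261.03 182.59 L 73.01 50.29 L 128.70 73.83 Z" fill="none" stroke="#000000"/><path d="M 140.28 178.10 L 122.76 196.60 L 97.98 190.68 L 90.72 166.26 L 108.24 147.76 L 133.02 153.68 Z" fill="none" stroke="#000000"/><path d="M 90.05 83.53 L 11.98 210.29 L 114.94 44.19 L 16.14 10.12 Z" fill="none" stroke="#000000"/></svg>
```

G21
G90
G0 X88.63 Y45.66
M4 S336
G1 X59.84 Y98.82 F4222
G1 X83.45 Y154.48 F4222
G1 X141.68 Y170.72 F4222
G1 X190.69 Y135.32 F4222
G1 X193.57 Y74.93 F4222
G1 X148.15 Y35.03 F4222
G1 X88.63 Y45.66 F4222
M5
G0 X285.34 Y121.77
M4 S336
G1 X82.96 Y167.10 F4222
G1 X262.88 Y186.21 F4222
G1 X261.03 Y39.80 F4222
G1 X73.01 Y172.10 F4222
G1 X128.70 Y148.56 F4222
G1 X285.34 Y121.77 F4222
M5
G0 X140.28 Y44.29
M4 S336
G1 X122.76 Y25.79 F4222
G1 X97.98 Y31.71 F4222
G1 X90.72 Y56.13 F4222
G1 X108.24 Y74.63 F4222
G1 X133.02 Y68.71 F4222
G1 X140.28 Y44.29 F4222
M5
G0 X90.05 Y138.86
M4 S336
G1 X11.98 Y12.10 F4222
G1 X114.94 Y178.20 F4222
G1 X16.14 Y212.27 F4222
G1 X90.05 Y138.86 F4222
M5
G0 X0.00 Y0.00

Since the viewBox matches the mm dimensions, user units are millimetres directly. The only transform is the Y-flip y_m = 222.39 − y_svg.

Shape 1 is a regular polygon drawn with `<polygon>`. Its stroke #000000 means engrave at S336, F4222. After flipping Y the toolpath is (88.63,45.66) → (59.84,98.82) → (83.45,154.48) → (141.68,170.72) → (190.69,135.32) → (193.57,74.93) → (148.15,35.03) → (88.63,45.66), returning to the start.

Shape 2 is a closed polygon drawn with `<path>`. Its stroke #000000 means engrave at S336, F4222. After flipping Y the toolpath is (285.34,121.77) → (82.96,167.10) → (262.88,186.21) → (261.03,39.80) → (73.01,172.10) → (128.70,148.56) → (285.34,121.77), returning to the start.

Shape 3 is a regular polygon drawn with `<path>`. Its stroke #000000 means engrave at S336, F4222. After flipping Y the toolpath is (140.28,44.29) → (122.76,25.79) → (97.98,31.71) → (90.72,56.13) → (108.24,74.63) → (133.02,68.71) → (140.28,44.29), returning to the start.

Shape 4 is a closed polygon drawn with `<path>`. Its stroke #000000 means engrave at S336, F4222. After flipping Y the toolpath is (90.05,138.86) → (11.98,12.10) → (114.94,178.20) → (16.14,212.27) → (90.05,138.86), returning to the start.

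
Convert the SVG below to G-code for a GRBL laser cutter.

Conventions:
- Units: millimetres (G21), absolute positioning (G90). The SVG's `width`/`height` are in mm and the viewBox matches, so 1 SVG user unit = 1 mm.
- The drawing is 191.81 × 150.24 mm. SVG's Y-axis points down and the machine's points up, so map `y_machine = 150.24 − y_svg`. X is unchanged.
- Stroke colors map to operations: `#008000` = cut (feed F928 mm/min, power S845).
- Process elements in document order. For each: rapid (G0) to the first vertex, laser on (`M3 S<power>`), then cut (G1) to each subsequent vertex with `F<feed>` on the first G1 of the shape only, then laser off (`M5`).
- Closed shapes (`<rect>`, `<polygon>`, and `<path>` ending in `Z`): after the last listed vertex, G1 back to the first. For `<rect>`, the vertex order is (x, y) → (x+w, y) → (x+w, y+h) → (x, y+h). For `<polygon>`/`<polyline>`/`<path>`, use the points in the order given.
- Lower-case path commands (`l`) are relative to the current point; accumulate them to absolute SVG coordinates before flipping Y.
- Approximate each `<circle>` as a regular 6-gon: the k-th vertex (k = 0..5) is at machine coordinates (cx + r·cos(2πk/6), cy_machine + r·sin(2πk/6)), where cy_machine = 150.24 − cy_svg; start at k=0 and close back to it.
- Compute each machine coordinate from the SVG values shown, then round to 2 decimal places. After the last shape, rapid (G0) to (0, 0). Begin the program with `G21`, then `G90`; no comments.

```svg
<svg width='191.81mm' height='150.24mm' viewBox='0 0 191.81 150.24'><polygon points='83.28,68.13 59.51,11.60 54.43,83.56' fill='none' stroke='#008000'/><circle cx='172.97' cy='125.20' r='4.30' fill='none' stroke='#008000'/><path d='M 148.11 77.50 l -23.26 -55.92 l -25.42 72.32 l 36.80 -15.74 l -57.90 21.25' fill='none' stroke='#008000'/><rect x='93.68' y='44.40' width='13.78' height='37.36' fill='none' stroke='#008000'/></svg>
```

G21
G90
G0 X83.28 Y82.11
M3 S845
G1 X59.51 Y138.64 F928
G1 X54.43 Y66.68
G1 X83.28 Y82.11
M5
G0 X177.27 Y25.04
M3 S845
G1 X175.12 Y28.76 F928
G1 X170.82 Y28.76
G1 X168.67 Y25.04
G1 X170.82 Y21.32
G1 X175.12 Y21.32
G1 X177.27 Y25.04
M5
G0 X148.11 Y72.74
M3 S845
G1 X124.85 Y128.66 F928
G1 X99.43 Y56.34
G1 X136.23 Y72.08
G1 X78.33 Y50.83
M5
G0 X93.68 Y105.84
M3 S845
G1 X107.46 Y105.84 F928
G1 X107.46 Y68.48
G1 X93.68 Y68.48
G1 X93.68 Y105.84
M5
G0 X0.00 Y0.00

Since the viewBox matches the mm dimensions, user units are millimetres directly. The only transform is the Y-flip y_m = 150.24 − y_svg.

Shape 1 is a closed polygon drawn with `<polygon>`. Its stroke #008000 means cut at S845, F928. After flipping Y the toolpath is (83.28,82.11) → (59.51,138.64) → (54.43,66.68) → (83.28,82.11), returning to the start.

Shape 2 is a circle drawn with `<circle>`. Its stroke #008000 means cut at S845, F928. After flipping Y the toolpath is (177.27,25.04) → (175.12,28.76) → (170.82,28.76) → (168.67,25.04) → (170.82,21.32) → (175.12,21.32) → (177.27,25.04), returning to the start.

Shape 3 is a open polyline drawn with `<path>`. Its stroke #008000 means cut at S845, F928. After flipping Y the toolpath is (148.11,72.74) → (124.85,128.66) → (99.43,56.34) → (136.23,72.08) → (78.33,50.83).

Shape 4 is a rectangle drawn with `<rect>`. Its stroke #008000 means cut at S845, F928. After flipping Y the toolpath is (93.68,105.84) → (107.46,105.84) → (107.46,68.48) → (93.68,68.48) → (93.68,105.84), returning to the start.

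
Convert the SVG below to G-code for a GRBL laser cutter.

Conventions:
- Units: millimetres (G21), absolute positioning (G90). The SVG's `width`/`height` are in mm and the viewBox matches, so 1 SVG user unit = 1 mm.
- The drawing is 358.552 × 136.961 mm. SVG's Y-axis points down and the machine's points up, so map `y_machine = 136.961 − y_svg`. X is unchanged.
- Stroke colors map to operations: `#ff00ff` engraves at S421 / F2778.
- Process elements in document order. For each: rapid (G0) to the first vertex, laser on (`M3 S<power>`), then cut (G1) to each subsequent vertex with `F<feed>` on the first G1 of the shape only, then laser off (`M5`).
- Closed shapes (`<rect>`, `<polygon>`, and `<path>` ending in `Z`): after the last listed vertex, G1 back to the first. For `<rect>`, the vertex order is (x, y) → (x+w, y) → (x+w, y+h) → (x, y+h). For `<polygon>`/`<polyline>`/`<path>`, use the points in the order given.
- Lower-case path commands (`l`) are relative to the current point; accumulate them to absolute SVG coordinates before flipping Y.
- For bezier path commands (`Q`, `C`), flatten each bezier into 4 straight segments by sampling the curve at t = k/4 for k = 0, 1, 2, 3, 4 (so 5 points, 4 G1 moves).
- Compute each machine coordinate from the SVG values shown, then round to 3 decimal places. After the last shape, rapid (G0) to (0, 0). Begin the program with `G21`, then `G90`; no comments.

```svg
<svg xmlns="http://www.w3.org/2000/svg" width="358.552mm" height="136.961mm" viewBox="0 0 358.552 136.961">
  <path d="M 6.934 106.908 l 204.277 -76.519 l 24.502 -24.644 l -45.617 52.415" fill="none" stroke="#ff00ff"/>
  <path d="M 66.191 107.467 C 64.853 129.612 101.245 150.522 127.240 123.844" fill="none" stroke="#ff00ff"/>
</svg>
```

G21
G90
G0 X6.934 Y30.053
M3 S421
G1 X211.211 Y106.572 F2778
G1 X235.713 Y131.216
G1 X190.096 Y78.801
M5
G0 X66.191 Y29.494
M3 S421
G1 X71.510 Y13.841 F2778
G1 X86.466 Y2.997
G1 X106.546 Y1.307
G1 X127.240 Y13.117
M5
G0 X0.000 Y0.000

1 u = 1 mm; y_m = 136.961 − y.

[1] `<path>` open polyline, #ff00ff→engrave S421 F2778: (6.934,30.053) → (211.211,106.572) → (235.713,131.216) → (190.096,78.801)

[2] `<path>` cubic bezier, #ff00ff→engrave S421 F2778: (66.191,29.494) → (71.510,13.841) → (86.466,2.997) → (106.546,1.307) → (127.240,13.117)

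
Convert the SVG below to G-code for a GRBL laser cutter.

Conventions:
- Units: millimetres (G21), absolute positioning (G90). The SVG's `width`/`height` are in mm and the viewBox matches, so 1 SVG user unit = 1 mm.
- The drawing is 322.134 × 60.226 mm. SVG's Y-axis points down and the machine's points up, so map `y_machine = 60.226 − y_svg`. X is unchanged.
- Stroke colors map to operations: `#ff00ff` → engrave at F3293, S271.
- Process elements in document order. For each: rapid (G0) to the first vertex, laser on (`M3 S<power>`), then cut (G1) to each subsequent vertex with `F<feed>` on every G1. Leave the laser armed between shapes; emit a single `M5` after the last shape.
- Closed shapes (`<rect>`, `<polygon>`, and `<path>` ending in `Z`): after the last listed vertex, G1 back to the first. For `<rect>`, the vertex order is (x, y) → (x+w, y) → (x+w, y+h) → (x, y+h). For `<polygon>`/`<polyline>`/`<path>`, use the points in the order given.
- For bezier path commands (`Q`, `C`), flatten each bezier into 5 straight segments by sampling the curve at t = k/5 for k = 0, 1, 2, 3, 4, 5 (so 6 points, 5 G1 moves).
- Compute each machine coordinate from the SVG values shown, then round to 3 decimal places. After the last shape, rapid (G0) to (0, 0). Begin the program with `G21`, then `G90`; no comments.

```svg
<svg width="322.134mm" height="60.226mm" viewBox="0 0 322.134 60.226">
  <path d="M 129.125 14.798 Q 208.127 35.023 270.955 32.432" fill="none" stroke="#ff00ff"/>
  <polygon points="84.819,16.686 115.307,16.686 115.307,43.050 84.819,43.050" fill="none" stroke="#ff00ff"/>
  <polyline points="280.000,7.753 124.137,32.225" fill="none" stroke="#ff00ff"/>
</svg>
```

viewBox `0 0 322.134 60.226` with mm width/height → 1 unit = 1 mm. Flip: y_m = 60.226 − y_svg.

**Shape 1** — `<path>` quadratic bezier, stroke `#ff00ff` → engrave (S271, F3293). Control points (SVG): P0=(129.125,14.798), P1=(208.127,35.023), P2=(270.955,32.432); sampled at t=k/5. Machine vertices: (129.125,45.428) → (160.079,38.251) → (189.739,32.899) → (218.105,29.372) → (245.177,27.670) → (270.955,27.794). Open path.

**Shape 2** — `<polygon>` rectangle, stroke `#ff00ff` → engrave (S271, F3293). Machine vertices: (84.819,43.540) → (115.307,43.540) → (115.307,17.176) → (84.819,17.176) → (84.819,43.540). Closed: final G1 returns to the first vertex.

**Shape 3** — `<polyline>` line segment, stroke `#ff00ff` → engrave (S271, F3293). Machine vertices: (280.000,52.473) → (124.137,28.001). Open path.

G21
G90
G0 X129.125 Y45.428
M3 S271
G1 X160.079 Y38.251 F3293
G1 X189.739 Y32.899 F3293
G1 X218.105 Y29.372 F3293
G1 X245.177 Y27.670 F3293
G1 X270.955 Y27.794 F3293
G0 X84.819 Y43.540
M3 S271
G1 X115.307 Y43.540 F3293
G1 X115.307 Y17.176 F3293
G1 X84.819 Y17.176 F3293
G1 X84.819 Y43.540 F3293
G0 X280.000 Y52.473
M3 S271
G1 X124.137 Y28.001 F3293
M5
G0 X0.000 Y0.000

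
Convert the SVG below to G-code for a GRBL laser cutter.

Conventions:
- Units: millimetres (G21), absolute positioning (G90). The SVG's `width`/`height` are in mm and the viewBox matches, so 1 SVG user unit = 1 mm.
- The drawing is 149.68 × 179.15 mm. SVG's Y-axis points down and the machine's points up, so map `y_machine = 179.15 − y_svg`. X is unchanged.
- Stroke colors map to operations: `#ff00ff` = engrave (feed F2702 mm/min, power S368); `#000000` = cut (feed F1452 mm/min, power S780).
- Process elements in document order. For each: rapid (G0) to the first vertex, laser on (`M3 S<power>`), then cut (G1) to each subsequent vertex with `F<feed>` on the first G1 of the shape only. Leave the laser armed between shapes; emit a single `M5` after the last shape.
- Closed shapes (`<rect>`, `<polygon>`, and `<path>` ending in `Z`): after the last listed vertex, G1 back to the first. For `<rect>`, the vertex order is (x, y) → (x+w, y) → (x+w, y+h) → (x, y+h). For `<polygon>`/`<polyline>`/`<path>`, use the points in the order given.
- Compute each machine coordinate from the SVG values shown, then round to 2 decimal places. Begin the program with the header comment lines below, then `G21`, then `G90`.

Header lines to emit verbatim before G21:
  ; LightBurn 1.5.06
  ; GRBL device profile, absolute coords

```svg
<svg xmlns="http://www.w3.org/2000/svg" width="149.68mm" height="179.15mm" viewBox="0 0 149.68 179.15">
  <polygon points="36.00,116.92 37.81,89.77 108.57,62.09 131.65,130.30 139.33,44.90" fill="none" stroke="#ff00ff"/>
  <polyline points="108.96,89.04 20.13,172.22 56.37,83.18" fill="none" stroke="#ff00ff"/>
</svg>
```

; LightBurn 1.5.06
; GRBL device profile, absolute coords
G21
G90
G0 X36.00 Y62.23
M3 S368
G1 X37.81 Y89.38 F2702
G1 X108.57 Y117.06
G1 X131.65 Y48.85
G1 X139.33 Y134.25
G1 X36.00 Y62.23
G0 X108.96 Y90.11
M3 S368
G1 X20.13 Y6.93 F2702
G1 X56.37 Y95.97
M5

1 u = 1 mm; y_m = 179.15 − y.

[1] `<polygon>` closed polygon, #ff00ff→engrave S368 F2702: (36.00,62.23) → (37.81,89.38) → (108.57,117.06) → (131.65,48.85) → (139.33,134.25) → (36.00,62.23) (closed)

[2] `<polyline>` open polyline, #ff00ff→engrave S368 F2702: (108.96,90.11) → (20.13,6.93) → (56.37,95.97)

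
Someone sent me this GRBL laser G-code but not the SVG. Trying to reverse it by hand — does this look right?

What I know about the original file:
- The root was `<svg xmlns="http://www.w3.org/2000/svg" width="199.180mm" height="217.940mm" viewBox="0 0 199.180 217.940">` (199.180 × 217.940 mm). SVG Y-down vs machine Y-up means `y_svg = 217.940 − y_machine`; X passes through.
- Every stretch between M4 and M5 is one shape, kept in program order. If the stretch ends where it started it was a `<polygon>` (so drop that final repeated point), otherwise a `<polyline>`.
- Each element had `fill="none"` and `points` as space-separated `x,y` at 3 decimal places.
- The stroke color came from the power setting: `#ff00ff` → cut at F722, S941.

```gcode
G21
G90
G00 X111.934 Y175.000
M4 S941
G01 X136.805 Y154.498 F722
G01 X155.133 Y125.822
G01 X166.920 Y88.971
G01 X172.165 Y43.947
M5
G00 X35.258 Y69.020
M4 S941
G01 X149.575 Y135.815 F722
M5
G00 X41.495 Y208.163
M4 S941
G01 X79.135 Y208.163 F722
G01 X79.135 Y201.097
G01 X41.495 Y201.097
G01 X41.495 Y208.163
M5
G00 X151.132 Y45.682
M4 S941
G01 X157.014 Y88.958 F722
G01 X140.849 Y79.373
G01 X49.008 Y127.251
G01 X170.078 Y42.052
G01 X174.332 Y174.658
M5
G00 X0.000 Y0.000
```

<svg xmlns="http://www.w3.org/2000/svg" width="199.180mm" height="217.940mm" viewBox="0 0 199.180 217.940">
  <polyline points="111.934,42.940 136.805,63.442 155.133,92.118 166.920,128.969 172.165,173.993" fill="none" stroke="#ff00ff"/>
  <polyline points="35.258,148.920 149.575,82.125" fill="none" stroke="#ff00ff"/>
  <polygon points="41.495,9.777 79.135,9.777 79.135,16.843 41.495,16.843" fill="none" stroke="#ff00ff"/>
  <polyline points="151.132,172.258 157.014,128.982 140.849,138.567 49.008,90.689 170.078,175.888 174.332,43.282" fill="none" stroke="#ff00ff"/>
</svg>

y_svg = 217.940 − y_m. Every run uses S941, so all elements get stroke `#ff00ff` (cut).

[1] open run; points: 111.934,42.940 136.805,63.442 155.133,92.118 166.920,128.969 172.165,173.993

[2] open run; points: 35.258,148.920 149.575,82.125

[3] closed run; points: 41.495,9.777 79.135,9.777 79.135,16.843 41.495,16.843

[4] open run; points: 151.132,172.258 157.014,128.982 140.849,138.567 49.008,90.689 170.078,175.888 174.332,43.282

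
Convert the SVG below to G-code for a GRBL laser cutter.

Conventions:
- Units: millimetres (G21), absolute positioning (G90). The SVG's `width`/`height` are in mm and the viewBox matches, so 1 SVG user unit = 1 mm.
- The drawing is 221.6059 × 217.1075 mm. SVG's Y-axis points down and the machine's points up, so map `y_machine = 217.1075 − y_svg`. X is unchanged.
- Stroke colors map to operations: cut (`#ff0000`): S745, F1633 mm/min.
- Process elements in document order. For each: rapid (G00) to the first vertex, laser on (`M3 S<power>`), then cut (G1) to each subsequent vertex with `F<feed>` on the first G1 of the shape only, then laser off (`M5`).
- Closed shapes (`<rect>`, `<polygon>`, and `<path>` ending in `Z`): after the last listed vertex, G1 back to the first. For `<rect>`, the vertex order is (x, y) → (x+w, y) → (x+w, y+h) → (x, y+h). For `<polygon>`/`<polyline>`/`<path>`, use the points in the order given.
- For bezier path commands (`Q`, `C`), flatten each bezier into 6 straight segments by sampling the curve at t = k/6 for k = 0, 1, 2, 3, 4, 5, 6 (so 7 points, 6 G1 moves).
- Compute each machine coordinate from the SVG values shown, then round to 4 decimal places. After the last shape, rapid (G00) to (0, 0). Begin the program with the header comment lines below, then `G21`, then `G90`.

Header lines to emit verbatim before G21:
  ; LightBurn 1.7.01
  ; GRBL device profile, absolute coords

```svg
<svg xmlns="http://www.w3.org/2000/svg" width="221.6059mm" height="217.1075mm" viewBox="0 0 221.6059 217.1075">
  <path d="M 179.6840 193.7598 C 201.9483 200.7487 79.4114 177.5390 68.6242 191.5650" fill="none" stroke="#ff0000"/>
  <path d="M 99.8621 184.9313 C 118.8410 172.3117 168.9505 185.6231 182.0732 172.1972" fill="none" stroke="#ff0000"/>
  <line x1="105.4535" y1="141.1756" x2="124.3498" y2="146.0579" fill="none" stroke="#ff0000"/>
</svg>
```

; LightBurn 1.7.01
; GRBL device profile, absolute coords
G21
G90
G00 X179.6840 Y23.3477
M3 S745
G1 X179.9371 Y22.0576 F1633
G1 X163.1831 Y23.9274
G1 X136.5484 Y27.0840
G1 X107.1594 Y29.6542
G1 X82.1425 Y29.7647
G1 X68.6242 Y25.5425
M5
G00 X99.8621 Y32.1762
M3 S745
G1 X111.6304 Y36.5689 F1633
G1 X126.6950 Y38.1028
G1 X143.1637 Y38.2409
G1 X159.1444 Y38.4462
G1 X172.7450 Y40.1816
G1 X182.0732 Y44.9103
M5
G00 X105.4535 Y75.9319
M3 S745
G1 X124.3498 Y71.0496 F1633
M5
G00 X0.0000 Y0.0000

Since the viewBox matches the mm dimensions, user units are millimetres directly. The only transform is the Y-flip y_m = 217.1075 − y_svg.

Shape 1 is a cubic bezier drawn with `<path>`. Its stroke #ff0000 means cut at S745, F1633. After flipping Y the toolpath is (179.6840,23.3477) → (179.9371,22.0576) → (163.1831,23.9274) → (136.5484,27.0840) → (107.1594,29.6542) → (82.1425,29.7647) → (68.6242,25.5425).

Shape 2 is a cubic bezier drawn with `<path>`. Its stroke #ff0000 means cut at S745, F1633. After flipping Y the toolpath is (99.8621,32.1762) → (111.6304,36.5689) → (126.6950,38.1028) → (143.1637,38.2409) → (159.1444,38.4462) → (172.7450,40.1816) → (182.0732,44.9103).

Shape 3 is a line segment drawn with `<line>`. Its stroke #ff0000 means cut at S745, F1633. After flipping Y the toolpath is (105.4535,75.9319) → (124.3498,71.0496).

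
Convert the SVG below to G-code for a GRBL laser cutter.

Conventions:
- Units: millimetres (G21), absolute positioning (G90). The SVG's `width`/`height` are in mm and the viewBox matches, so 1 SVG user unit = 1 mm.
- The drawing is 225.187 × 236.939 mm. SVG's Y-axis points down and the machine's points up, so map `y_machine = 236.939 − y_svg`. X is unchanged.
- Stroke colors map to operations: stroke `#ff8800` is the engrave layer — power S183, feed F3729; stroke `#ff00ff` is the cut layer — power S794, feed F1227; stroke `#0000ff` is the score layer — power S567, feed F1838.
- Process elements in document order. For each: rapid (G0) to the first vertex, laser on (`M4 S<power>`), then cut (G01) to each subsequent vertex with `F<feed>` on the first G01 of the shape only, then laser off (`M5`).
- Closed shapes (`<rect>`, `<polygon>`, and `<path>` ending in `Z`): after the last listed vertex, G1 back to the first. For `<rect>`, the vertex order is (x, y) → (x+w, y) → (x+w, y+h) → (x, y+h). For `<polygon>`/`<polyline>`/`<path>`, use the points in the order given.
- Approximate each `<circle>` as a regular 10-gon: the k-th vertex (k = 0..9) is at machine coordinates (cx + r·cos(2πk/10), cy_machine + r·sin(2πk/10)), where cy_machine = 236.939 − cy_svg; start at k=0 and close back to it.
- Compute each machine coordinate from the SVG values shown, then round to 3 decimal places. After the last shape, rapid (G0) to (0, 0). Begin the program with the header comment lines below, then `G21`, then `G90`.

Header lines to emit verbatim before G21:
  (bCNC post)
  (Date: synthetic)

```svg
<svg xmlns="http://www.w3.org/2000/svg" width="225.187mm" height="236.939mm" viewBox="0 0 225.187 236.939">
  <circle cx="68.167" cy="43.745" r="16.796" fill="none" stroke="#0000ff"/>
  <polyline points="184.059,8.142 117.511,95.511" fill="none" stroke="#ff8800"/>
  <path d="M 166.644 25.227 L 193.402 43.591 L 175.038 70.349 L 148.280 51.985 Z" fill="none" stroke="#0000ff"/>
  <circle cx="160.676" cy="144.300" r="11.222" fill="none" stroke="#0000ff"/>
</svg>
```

(bCNC post)
(Date: synthetic)
G21
G90
G0 X84.963 Y193.194
M4 S567
G01 X81.755 Y203.066 F1838
G01 X73.357 Y209.168
G01 X62.977 Y209.168
G01 X54.579 Y203.066
G01 X51.371 Y193.194
G01 X54.579 Y183.322
G01 X62.977 Y177.220
G01 X73.357 Y177.220
G01 X81.755 Y183.322
G01 X84.963 Y193.194
M5
G0 X184.059 Y228.797
M4 S183
G01 X117.511 Y141.428 F3729
M5
G0 X166.644 Y211.712
M4 S567
G01 X193.402 Y193.348 F1838
G01 X175.038 Y166.590
G01 X148.280 Y184.954
G01 X166.644 Y211.712
M5
G0 X171.898 Y92.639
M4 S567
G01 X169.755 Y99.235 F1838
G01 X164.144 Y103.312
G01 X157.208 Y103.312
G01 X151.597 Y99.235
G01 X149.454 Y92.639
G01 X151.597 Y86.043
G01 X157.208 Y81.966
G01 X164.144 Y81.966
G01 X169.755 Y86.043
G01 X171.898 Y92.639
M5
G0 X0.000 Y0.000

viewBox `0 0 225.187 236.939` with mm width/height → 1 unit = 1 mm. Flip: y_m = 236.939 − y_svg.

**Shape 1** — `<circle>` circle, stroke `#0000ff` → score (S567, F1838). Machine vertices: (84.963,193.194) → (81.755,203.066) → (73.357,209.168) → (62.977,209.168) → (54.579,203.066) → (51.371,193.194) → (54.579,183.322) → (62.977,177.220) → (73.357,177.220) → (81.755,183.322) → (84.963,193.194). Closed: final G1 returns to the first vertex.

**Shape 2** — `<polyline>` line segment, stroke `#ff8800` → engrave (S183, F3729). Machine vertices: (184.059,228.797) → (117.511,141.428). Open path.

**Shape 3** — `<path>` regular polygon, stroke `#0000ff` → score (S567, F1838). Machine vertices: (166.644,211.712) → (193.402,193.348) → (175.038,166.590) → (148.280,184.954) → (166.644,211.712). Closed: final G1 returns to the first vertex.

**Shape 4** — `<circle>` circle, stroke `#0000ff` → score (S567, F1838). Machine vertices: (171.898,92.639) → (169.755,99.235) → (164.144,103.312) → (157.208,103.312) → (151.597,99.235) → (149.454,92.639) → (151.597,86.043) → (157.208,81.966) → (164.144,81.966) → (169.755,86.043) → (171.898,92.639). Closed: final G1 returns to the first vertex.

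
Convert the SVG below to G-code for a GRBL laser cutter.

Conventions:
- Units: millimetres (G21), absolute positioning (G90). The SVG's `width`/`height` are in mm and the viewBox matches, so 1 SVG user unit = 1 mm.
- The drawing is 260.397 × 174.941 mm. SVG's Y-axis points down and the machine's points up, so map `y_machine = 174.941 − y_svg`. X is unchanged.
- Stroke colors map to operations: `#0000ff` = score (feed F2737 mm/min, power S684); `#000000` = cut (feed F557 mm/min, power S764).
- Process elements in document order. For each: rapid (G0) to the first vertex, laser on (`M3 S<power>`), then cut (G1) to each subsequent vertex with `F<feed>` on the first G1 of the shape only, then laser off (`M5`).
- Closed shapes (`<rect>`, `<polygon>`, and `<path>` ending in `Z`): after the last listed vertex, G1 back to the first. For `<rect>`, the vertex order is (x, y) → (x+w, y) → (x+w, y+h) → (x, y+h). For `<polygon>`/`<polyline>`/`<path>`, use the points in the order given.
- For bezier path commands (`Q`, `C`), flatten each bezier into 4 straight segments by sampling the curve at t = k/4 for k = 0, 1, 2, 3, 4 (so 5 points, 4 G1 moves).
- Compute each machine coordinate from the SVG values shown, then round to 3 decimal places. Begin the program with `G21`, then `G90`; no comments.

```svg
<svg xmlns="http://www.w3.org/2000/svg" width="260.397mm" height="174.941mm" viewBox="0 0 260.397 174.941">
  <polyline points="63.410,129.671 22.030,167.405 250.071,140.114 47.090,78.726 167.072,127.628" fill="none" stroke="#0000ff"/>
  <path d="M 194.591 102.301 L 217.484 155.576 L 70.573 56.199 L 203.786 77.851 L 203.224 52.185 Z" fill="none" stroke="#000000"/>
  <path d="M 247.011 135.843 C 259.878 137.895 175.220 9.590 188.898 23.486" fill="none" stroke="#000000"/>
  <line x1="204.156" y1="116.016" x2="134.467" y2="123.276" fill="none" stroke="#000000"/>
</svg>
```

viewBox `0 0 260.397 174.941` with mm width/height → 1 unit = 1 mm. Flip: y_m = 174.941 − y_svg.

**Shape 1** — `<polyline>` open polyline, stroke `#0000ff` → score (S684, F2737). Machine vertices: (63.410,45.270) → (22.030,7.536) → (250.071,34.827) → (47.090,96.215) → (167.072,47.313). Open path.

**Shape 2** — `<path>` closed polygon, stroke `#000000` → cut (S764, F557). Machine vertices: (194.591,72.640) → (217.484,19.365) → (70.573,118.742) → (203.786,97.090) → (203.224,122.756) → (194.591,72.640). Closed: final G1 returns to the first vertex.

**Shape 3** — `<path>` cubic bezier, stroke `#000000` → cut (S764, F557). Control points (SVG): P0=(247.011,135.843), P1=(259.878,137.895), P2=(175.220,9.590), P3=(188.898,23.486); sampled at t=k/4. Machine vertices: (247.011,39.098) → (241.436,57.742) → (217.650,99.718) → (194.017,139.473) → (188.898,151.455). Open path.

**Shape 4** — `<line>` line segment, stroke `#000000` → cut (S764, F557). Machine vertices: (204.156,58.925) → (134.467,51.665). Open path.

G21
G90
G0 X63.410 Y45.270
M3 S684
G1 X22.030 Y7.536 F2737
G1 X250.071 Y34.827
G1 X47.090 Y96.215
G1 X167.072 Y47.313
M5
G0 X194.591 Y72.640
M3 S764
G1 X217.484 Y19.365 F557
G1 X70.573 Y118.742
G1 X203.786 Y97.090
G1 X203.224 Y122.756
G1 X194.591 Y72.640
M5
G0 X247.011 Y39.098
M3 S764
G1 X241.436 Y57.742 F557
G1 X217.650 Y99.718
G1 X194.017 Y139.473
G1 X188.898 Y151.455
M5
G0 X204.156 Y58.925
M3 S764
G1 X134.467 Y51.665 F557
M5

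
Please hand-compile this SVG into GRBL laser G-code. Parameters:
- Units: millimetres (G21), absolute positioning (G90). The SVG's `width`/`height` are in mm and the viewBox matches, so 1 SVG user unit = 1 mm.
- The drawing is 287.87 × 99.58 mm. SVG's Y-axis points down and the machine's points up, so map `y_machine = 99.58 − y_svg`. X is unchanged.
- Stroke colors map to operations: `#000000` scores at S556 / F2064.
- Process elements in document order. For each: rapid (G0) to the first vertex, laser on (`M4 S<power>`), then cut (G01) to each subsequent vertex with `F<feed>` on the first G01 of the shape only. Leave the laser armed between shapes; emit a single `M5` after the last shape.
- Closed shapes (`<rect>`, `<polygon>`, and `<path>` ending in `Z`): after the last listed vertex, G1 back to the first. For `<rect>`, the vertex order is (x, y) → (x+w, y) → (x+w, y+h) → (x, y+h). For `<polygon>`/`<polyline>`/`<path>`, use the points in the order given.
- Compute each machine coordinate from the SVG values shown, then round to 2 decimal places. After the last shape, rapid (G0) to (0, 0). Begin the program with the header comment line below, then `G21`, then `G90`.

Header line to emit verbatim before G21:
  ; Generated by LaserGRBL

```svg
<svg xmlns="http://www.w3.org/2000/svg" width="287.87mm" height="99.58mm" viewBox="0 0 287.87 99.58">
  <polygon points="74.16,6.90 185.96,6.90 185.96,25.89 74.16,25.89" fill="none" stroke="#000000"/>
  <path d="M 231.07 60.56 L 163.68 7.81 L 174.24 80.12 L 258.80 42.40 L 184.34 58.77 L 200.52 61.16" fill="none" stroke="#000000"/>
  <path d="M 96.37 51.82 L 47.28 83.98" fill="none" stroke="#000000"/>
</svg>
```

; Generated by LaserGRBL
G21
G90
G0 X74.16 Y92.68
M4 S556
G01 X185.96 Y92.68 F2064
G01 X185.96 Y73.69
G01 X74.16 Y73.69
G01 X74.16 Y92.68
G0 X231.07 Y39.02
M4 S556
G01 X163.68 Y91.77 F2064
G01 X174.24 Y19.46
G01 X258.80 Y57.18
G01 X184.34 Y40.81
G01 X200.52 Y38.42
G0 X96.37 Y47.76
M4 S556
G01 X47.28 Y15.60 F2064
M5
G0 X0.00 Y0.00

Since the viewBox matches the mm dimensions, user units are millimetres directly. The only transform is the Y-flip y_m = 99.58 − y_svg.

Shape 1 is a rectangle drawn with `<polygon>`. Its stroke #000000 means score at S556, F2064. After flipping Y the toolpath is (74.16,92.68) → (185.96,92.68) → (185.96,73.69) → (74.16,73.69) → (74.16,92.68), returning to the start.

Shape 2 is a open polyline drawn with `<path>`. Its stroke #000000 means score at S556, F2064. After flipping Y the toolpath is (231.07,39.02) → (163.68,91.77) → (174.24,19.46) → (258.80,57.18) → (184.34,40.81) → (200.52,38.42).

Shape 3 is a line segment drawn with `<path>`. Its stroke #000000 means score at S556, F2064. After flipping Y the toolpath is (96.37,47.76) → (47.28,15.60).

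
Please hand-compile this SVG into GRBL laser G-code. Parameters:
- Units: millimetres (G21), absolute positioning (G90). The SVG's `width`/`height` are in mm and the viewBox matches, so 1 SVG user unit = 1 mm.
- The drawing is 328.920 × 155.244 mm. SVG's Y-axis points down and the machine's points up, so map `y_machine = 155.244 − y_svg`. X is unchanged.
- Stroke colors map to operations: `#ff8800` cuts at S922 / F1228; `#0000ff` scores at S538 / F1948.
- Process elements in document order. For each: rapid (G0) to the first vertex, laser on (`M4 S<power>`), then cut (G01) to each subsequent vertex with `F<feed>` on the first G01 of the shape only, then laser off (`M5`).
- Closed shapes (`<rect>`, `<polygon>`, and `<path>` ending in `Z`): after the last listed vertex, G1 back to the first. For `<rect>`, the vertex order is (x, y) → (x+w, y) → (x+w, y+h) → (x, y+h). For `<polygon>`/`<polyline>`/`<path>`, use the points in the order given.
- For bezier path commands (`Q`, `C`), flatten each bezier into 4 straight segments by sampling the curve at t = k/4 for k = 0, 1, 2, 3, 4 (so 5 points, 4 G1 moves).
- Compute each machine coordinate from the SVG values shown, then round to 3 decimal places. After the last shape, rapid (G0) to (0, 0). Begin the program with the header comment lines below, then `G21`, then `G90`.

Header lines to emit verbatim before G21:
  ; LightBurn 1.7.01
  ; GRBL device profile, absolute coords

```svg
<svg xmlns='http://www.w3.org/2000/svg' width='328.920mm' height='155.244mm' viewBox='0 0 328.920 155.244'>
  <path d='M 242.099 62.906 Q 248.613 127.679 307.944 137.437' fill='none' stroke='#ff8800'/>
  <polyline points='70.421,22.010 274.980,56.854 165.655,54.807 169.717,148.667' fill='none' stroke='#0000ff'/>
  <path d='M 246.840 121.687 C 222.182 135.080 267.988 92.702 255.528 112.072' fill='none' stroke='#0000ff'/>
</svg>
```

1 u = 1 mm; y_m = 155.244 − y.

[1] `<path>` quadratic bezier, #ff8800→cut S922 F1228: (242.099,92.338) → (248.657,63.390) → (261.817,41.319) → (281.580,26.124) → (307.944,17.807)

[2] `<polyline>` open polyline, #0000ff→score S538 F1948: (70.421,133.234) → (274.980,98.390) → (165.655,100.437) → (169.717,6.577)

[3] `<path>` cubic bezier, #0000ff→score S538 F1948: (246.840,33.557) → (239.547,32.133) → (246.610,40.606) → (255.960,47.958) → (255.528,43.172)

; LightBurn 1.7.01
; GRBL device profile, absolute coords
G21
G90
G0 X242.099 Y92.338
M4 S922
G01 X248.657 Y63.390 F1228
G01 X261.817 Y41.319
G01 X281.580 Y26.124
G01 X307.944 Y17.807
M5
G0 X70.421 Y133.234
M4 S538
G01 X274.980 Y98.390 F1948
G01 X165.655 Y100.437
G01 X169.717 Y6.577
M5
G0 X246.840 Y33.557
M4 S538
G01 X239.547 Y32.133 F1948
G01 X246.610 Y40.606
G01 X255.960 Y47.958
G01 X255.528 Y43.172
M5
G0 X0.000 Y0.000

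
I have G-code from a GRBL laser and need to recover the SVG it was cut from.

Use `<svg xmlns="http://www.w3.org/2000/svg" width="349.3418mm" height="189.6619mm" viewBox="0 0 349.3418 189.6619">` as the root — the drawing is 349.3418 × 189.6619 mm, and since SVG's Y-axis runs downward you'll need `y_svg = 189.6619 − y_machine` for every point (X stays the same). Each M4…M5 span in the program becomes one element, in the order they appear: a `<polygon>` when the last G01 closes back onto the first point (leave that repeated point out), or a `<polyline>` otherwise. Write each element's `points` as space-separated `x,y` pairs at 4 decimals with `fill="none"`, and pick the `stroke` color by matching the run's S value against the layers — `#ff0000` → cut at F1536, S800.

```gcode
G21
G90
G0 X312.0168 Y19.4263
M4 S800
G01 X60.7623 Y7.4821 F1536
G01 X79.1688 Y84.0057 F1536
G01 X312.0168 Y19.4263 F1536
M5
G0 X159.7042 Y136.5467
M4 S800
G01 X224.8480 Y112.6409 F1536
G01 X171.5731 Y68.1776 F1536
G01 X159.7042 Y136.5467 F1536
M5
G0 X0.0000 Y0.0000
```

<svg xmlns="http://www.w3.org/2000/svg" width="349.3418mm" height="189.6619mm" viewBox="0 0 349.3418 189.6619">
  <polygon points="312.0168,170.2356 60.7623,182.1798 79.1688,105.6562" fill="none" stroke="#ff0000"/>
  <polygon points="159.7042,53.1152 224.8480,77.0210 171.5731,121.4843" fill="none" stroke="#ff0000"/>
</svg>

y_svg = 189.6619 − y_m. Every run uses S800, so all elements get stroke `#ff0000` (cut).

[1] closed run; points: 312.0168,170.2356 60.7623,182.1798 79.1688,105.6562

[2] closed run; points: 159.7042,53.1152 224.8480,77.0210 171.5731,121.4843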